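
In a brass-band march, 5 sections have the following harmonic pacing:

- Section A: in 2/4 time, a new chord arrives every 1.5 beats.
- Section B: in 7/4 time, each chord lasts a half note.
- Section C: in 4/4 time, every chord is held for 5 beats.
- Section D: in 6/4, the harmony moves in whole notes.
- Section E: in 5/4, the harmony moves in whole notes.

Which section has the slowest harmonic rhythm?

A: each chord is 1.5 beats in 2/4, so 4/3 per bar.
B: each chord is 2 beats in 7/4, so 3.5 per bar.
C: each chord is 5 beats in 4/4, so 0.8 per bar.
D: each chord is 4 beats in 6/4, so 1.5 per bar.
E: each chord is 4 beats in 5/4, so 1.25 per bar.
Slowest is C at 0.8 chords/bar.

Section C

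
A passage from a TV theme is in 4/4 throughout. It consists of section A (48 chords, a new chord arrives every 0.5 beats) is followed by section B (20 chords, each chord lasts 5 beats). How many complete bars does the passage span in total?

31 bars

A: 48 × 0.5 = 24 beats = 6 bars.
B: 20 × 5 = 100 beats = 25 bars.
Total: 6 + 25 = 31 bars.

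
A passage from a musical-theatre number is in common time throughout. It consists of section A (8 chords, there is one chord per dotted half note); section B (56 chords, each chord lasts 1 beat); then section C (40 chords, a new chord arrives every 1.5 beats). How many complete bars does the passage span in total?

35 bars

A: 8 × 3 = 24 beats = 6 bars.
B: 56 × 1 = 56 beats = 14 bars.
C: 40 × 1.5 = 60 beats = 15 bars.
Total: 6 + 14 + 15 = 35 bars.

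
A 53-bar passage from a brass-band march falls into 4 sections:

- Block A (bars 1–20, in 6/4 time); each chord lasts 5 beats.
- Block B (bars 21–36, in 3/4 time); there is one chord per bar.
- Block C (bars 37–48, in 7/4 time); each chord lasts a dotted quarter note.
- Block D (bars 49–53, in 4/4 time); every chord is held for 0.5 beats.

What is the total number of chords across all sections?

136 chords

A has 120 beats and chords last 5 each, so 24 chords.
B has 48 beats and chords last 3 each, so 16 chords.
C has 84 beats and chords last 1.5 each, so 56 chords.
D has 20 beats and chords last 0.5 each, so 40 chords.
Total: 24 + 16 + 56 + 40 = 136.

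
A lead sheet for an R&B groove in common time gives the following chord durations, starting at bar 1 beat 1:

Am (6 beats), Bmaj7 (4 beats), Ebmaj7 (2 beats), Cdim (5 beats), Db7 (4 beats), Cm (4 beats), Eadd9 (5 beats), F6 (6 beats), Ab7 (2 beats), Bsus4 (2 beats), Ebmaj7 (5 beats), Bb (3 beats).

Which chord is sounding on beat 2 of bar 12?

Beat 2 of bar 12 is beat (12−1)×4 + 2 = 46 overall.
Running totals: Am ends at 6, Bmaj7 ends at 10, Ebmaj7 ends at 12, Cdim ends at 17, Db7 ends at 21, Cm ends at 25, Eadd9 ends at 30, F6 ends at 36, Ab7 ends at 38, Bsus4 ends at 40, Ebmaj7 ends at 45, Bb ends at 48.
Beat 46 falls within Bb.

Bb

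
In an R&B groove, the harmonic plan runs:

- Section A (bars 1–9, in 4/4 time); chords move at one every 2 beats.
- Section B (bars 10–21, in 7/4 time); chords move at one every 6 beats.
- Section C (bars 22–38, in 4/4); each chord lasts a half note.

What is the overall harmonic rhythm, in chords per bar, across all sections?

A: 9 bars of 4 beats is 36 beats; at 2 beats each that's 18 chords.
B: 12 bars of 7 beats is 84 beats; at 6 beats each that's 14 chords.
C: 17 bars of 4 beats is 68 beats; at 2 beats each that's 34 chords.
Overall: 66 chords over 38 bars → 66/38 = 33/19 chords per bar.

33/19 chords per bar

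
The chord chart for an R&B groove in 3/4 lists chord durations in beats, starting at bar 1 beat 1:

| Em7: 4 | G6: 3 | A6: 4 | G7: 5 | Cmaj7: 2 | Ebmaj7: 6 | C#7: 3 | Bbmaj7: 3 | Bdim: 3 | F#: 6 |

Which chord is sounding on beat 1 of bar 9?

C#7

Beat 1 of bar 9 is beat (9−1)×3 + 1 = 25 overall.
Running totals: Em7 ends at 4, G6 ends at 7, A6 ends at 11, G7 ends at 16, Cmaj7 ends at 18, Ebmaj7 ends at 24, C#7 ends at 27.
Beat 25 falls within C#7.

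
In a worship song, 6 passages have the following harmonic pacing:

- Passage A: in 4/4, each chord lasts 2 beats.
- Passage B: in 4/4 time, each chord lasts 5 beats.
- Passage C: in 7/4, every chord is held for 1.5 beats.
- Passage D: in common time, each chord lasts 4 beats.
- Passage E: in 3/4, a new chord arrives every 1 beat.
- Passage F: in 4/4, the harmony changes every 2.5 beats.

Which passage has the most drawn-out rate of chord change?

Passage B

A: 4 beats/bar ÷ 2 beats/chord = 2 chords/bar.
B: 4 beats/bar ÷ 5 beats/chord = 0.8 chords/bar.
C: 7 beats/bar ÷ 1.5 beats/chord = 14/3 chords/bar.
D: 4 beats/bar ÷ 4 beats/chord = 1 chord/bar.
E: 3 beats/bar ÷ 1 beat/chord = 3 chords/bar.
F: 4 beats/bar ÷ 2.5 beats/chord = 1.6 chords/bar.
Slowest is B at 0.8 chords/bar.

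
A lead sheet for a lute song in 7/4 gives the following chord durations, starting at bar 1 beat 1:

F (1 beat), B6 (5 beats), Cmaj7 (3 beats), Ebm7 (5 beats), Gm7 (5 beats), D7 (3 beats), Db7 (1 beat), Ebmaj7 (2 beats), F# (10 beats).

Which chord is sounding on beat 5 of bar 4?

F#

Beat 5 of bar 4 is beat (4−1)×7 + 5 = 26 overall.
Running totals: F ends at 1, B6 ends at 6, Cmaj7 ends at 9, Ebm7 ends at 14, Gm7 ends at 19, D7 ends at 22, Db7 ends at 23, Ebmaj7 ends at 25, F# ends at 35.
Beat 26 falls within F#.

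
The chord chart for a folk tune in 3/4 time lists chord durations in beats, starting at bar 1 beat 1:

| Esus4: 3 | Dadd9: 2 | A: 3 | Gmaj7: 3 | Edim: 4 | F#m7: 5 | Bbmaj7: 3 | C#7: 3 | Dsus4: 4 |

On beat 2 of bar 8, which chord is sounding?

Bbmaj7

Beat 2 of bar 8 is beat (8−1)×3 + 2 = 23 overall.
Running totals: Esus4 ends at 3, Dadd9 ends at 5, A ends at 8, Gmaj7 ends at 11, Edim ends at 15, F#m7 ends at 20, Bbmaj7 ends at 23.
Beat 23 falls within Bbmaj7.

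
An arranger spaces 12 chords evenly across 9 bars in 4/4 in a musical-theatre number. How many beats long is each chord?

3 beats

9 bars × 4 beats/bar = 36 beats total.
36 beats ÷ 12 chords = 3 beats per chord.
(That is a dotted half note.)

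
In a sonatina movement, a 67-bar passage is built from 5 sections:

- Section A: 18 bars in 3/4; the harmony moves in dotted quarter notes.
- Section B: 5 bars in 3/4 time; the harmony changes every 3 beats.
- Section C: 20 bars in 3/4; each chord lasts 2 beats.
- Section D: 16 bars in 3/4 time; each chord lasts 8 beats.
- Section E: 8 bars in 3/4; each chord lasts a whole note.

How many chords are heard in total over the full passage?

83 chords

A has 54 beats and chords last 1.5 each, so 36 chords.
B has 15 beats and chords last 3 each, so 5 chords.
C has 60 beats and chords last 2 each, so 30 chords.
D has 48 beats and chords last 8 each, so 6 chords.
E has 24 beats and chords last 4 each, so 6 chords.
Total: 36 + 5 + 30 + 6 + 6 = 83.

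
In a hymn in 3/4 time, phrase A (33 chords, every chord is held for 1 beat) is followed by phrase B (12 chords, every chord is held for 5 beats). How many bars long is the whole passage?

A: 33 × 1 = 33 beats = 11 bars.
B: 12 × 5 = 60 beats = 20 bars.
Total: 11 + 20 = 31 bars.

31 bars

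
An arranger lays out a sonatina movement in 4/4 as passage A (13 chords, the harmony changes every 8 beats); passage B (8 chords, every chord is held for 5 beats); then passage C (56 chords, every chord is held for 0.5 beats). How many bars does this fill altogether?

43 bars

A: 13 × 8 = 104 beats = 26 bars.
B: 8 × 5 = 40 beats = 10 bars.
C: 56 × 0.5 = 28 beats = 7 bars.
Total: 26 + 10 + 7 = 43 bars.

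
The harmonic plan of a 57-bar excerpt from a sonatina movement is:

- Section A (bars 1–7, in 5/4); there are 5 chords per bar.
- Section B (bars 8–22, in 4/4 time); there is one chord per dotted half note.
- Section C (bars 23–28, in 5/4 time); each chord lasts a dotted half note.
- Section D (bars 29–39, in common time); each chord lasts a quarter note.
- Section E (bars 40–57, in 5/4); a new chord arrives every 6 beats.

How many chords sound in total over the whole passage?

A: 7 bars × 5 beats = 35 beats; 1 beat/chord → 35 chords.
B: 15 bars × 4 beats = 60 beats; 3 beats/chord → 20 chords.
C: 6 bars × 5 beats = 30 beats; 3 beats/chord → 10 chords.
D: 11 bars × 4 beats = 44 beats; 1 beat/chord → 44 chords.
E: 18 bars × 5 beats = 90 beats; 6 beats/chord → 15 chords.
Total: 35 + 20 + 10 + 44 + 15 = 124.

124 chords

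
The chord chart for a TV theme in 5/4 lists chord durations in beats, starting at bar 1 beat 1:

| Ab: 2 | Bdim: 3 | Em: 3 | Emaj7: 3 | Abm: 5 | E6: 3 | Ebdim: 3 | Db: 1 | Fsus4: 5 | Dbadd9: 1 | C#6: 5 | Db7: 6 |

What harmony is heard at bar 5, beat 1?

Beat 1 of bar 5 is beat (5−1)×5 + 1 = 21 overall.
Running totals: Ab ends at 2, Bdim ends at 5, Em ends at 8, Emaj7 ends at 11, Abm ends at 16, E6 ends at 19, Ebdim ends at 22.
Beat 21 falls within Ebdim.

Ebdim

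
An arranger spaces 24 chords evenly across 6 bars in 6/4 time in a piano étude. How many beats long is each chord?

6 bars × 6 beats/bar = 36 beats total.
36 beats ÷ 24 chords = 1.5 beats per chord.
(That is a dotted quarter note.)

1.5 beats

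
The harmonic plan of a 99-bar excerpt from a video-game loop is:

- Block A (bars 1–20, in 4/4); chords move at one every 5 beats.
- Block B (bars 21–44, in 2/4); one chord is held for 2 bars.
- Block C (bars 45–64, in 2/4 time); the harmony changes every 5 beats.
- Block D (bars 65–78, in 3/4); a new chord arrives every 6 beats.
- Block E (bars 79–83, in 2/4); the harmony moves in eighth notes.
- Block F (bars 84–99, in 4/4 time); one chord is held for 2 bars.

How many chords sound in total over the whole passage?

A: 20 bars × 4 beats = 80 beats; 5 beats/chord → 16 chords.
B: 24 bars × 2 beats = 48 beats; 4 beats/chord → 12 chords.
C: 20 bars × 2 beats = 40 beats; 5 beats/chord → 8 chords.
D: 14 bars × 3 beats = 42 beats; 6 beats/chord → 7 chords.
E: 5 bars × 2 beats = 10 beats; 0.5 beats/chord → 20 chords.
F: 16 bars × 4 beats = 64 beats; 8 beats/chord → 8 chords.
Total: 16 + 12 + 8 + 7 + 20 + 8 = 71.

71 chords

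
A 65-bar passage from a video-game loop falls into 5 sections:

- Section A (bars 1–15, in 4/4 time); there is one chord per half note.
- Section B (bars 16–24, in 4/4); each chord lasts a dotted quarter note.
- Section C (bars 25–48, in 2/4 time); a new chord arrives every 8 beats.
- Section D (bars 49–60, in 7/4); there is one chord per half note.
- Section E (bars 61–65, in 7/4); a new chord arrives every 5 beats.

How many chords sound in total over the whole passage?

A: 15 bars × 4 beats = 60 beats; 2 beats/chord → 30 chords.
B: 9 bars × 4 beats = 36 beats; 1.5 beats/chord → 24 chords.
C: 24 bars × 2 beats = 48 beats; 8 beats/chord → 6 chords.
D: 12 bars × 7 beats = 84 beats; 2 beats/chord → 42 chords.
E: 5 bars × 7 beats = 35 beats; 5 beats/chord → 7 chords.
Total: 30 + 24 + 6 + 42 + 7 = 109.

109 chords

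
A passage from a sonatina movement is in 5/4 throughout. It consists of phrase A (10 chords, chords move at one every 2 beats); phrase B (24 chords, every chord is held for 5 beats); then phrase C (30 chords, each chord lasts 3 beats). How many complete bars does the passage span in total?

A: 10 × 2 = 20 beats = 4 bars.
B: 24 × 5 = 120 beats = 24 bars.
C: 30 × 3 = 90 beats = 18 bars.
Total: 4 + 24 + 18 = 46 bars.

46 bars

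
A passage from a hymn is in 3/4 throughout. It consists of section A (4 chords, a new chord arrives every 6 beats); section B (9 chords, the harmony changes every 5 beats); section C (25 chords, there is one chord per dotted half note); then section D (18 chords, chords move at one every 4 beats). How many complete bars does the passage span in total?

72 bars

A: 4 × 6 = 24 beats = 8 bars.
B: 9 × 5 = 45 beats = 15 bars.
C: 25 × 3 = 75 beats = 25 bars.
D: 18 × 4 = 72 beats = 24 bars.
Total: 8 + 15 + 25 + 24 = 72 bars.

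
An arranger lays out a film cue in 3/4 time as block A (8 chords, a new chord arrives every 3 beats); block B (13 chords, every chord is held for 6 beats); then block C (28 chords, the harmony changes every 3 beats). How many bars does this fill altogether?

A: 8 × 3 = 24 beats = 8 bars.
B: 13 × 6 = 78 beats = 26 bars.
C: 28 × 3 = 84 beats = 28 bars.
Total: 8 + 26 + 28 = 62 bars.

62 bars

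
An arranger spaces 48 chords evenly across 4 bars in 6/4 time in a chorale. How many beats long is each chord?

0.5 beats

4 bars × 6 beats/bar = 24 beats total.
24 beats ÷ 48 chords = 0.5 beats per chord.
(That is an eighth note.)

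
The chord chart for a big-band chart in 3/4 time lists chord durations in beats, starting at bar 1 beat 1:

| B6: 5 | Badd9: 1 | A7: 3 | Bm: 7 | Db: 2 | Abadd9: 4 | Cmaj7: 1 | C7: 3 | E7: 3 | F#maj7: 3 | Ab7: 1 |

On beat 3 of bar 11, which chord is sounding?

Beat 3 of bar 11 is beat (11−1)×3 + 3 = 33 overall.
Running totals: B6 ends at 5, Badd9 ends at 6, A7 ends at 9, Bm ends at 16, Db ends at 18, Abadd9 ends at 22, Cmaj7 ends at 23, C7 ends at 26, E7 ends at 29, F#maj7 ends at 32, Ab7 ends at 33.
Beat 33 falls within Ab7.

Ab7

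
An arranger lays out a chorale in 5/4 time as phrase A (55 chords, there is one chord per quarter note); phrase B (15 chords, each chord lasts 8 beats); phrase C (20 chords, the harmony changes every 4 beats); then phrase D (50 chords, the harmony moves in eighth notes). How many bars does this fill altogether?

56 bars

A: 55 × 1 = 55 beats = 11 bars.
B: 15 × 8 = 120 beats = 24 bars.
C: 20 × 4 = 80 beats = 16 bars.
D: 50 × 0.5 = 25 beats = 5 bars.
Total: 11 + 24 + 16 + 5 = 56 bars.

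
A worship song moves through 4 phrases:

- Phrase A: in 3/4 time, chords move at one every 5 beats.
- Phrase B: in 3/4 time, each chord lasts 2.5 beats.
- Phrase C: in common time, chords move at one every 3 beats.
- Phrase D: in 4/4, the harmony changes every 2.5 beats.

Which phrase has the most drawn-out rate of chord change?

Phrase A

A: 3/5 = 0.6 chords/bar.
B: 3/2.5 = 1.2 chords/bar.
C: 4/3 = 4/3 chords/bar.
D: 4/2.5 = 1.6 chords/bar.
Slowest is A at 0.6 chords/bar.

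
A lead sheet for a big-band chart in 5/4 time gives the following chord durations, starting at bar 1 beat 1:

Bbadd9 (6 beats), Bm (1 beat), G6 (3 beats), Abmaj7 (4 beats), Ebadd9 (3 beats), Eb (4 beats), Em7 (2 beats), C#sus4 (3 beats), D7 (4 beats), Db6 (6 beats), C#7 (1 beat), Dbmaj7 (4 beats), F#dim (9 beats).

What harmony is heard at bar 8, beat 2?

C#7

Beat 2 of bar 8 is beat (8−1)×5 + 2 = 37 overall.
Running totals: Bbadd9 ends at 6, Bm ends at 7, G6 ends at 10, Abmaj7 ends at 14, Ebadd9 ends at 17, Eb ends at 21, Em7 ends at 23, C#sus4 ends at 26, D7 ends at 30, Db6 ends at 36, C#7 ends at 37.
Beat 37 falls within C#7.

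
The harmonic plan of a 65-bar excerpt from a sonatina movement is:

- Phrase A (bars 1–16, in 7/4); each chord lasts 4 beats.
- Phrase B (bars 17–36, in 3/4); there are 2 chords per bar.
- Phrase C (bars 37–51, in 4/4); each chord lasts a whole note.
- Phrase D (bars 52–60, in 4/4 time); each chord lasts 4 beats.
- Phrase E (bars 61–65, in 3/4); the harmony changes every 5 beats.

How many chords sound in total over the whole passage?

95 chords

A has 112 beats and chords last 4 each, so 28 chords.
B has 60 beats and chords last 1.5 each, so 40 chords.
C has 60 beats and chords last 4 each, so 15 chords.
D has 36 beats and chords last 4 each, so 9 chords.
E has 15 beats and chords last 5 each, so 3 chords.
Total: 28 + 40 + 15 + 9 + 3 = 95.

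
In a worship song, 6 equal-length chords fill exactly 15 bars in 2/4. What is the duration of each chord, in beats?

5 beats

15 bars × 2 beats/bar = 30 beats total.
30 beats ÷ 6 chords = 5 beats per chord.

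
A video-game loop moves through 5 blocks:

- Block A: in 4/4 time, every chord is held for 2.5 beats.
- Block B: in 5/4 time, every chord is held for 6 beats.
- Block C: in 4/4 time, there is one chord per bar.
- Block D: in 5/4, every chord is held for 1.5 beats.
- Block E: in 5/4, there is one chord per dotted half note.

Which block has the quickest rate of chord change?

A: 4/2.5 = 1.6 chords/bar.
B: 5/6 = 5/6 chords/bar.
C: 4/4 = 1 chord/bar.
D: 5/1.5 = 10/3 chords/bar.
E: 5/3 = 5/3 chords/bar.
Fastest is D at 10/3 chords/bar.

Block D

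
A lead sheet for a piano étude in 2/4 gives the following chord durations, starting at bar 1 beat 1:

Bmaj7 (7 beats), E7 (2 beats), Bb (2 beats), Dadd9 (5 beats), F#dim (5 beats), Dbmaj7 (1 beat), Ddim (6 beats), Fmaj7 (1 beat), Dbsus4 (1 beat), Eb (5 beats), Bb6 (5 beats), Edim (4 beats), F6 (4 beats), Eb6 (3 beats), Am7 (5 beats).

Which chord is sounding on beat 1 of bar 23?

Beat 1 of bar 23 is beat (23−1)×2 + 1 = 45 overall.
Running totals: Bmaj7 ends at 7, E7 ends at 9, Bb ends at 11, Dadd9 ends at 16, F#dim ends at 21, Dbmaj7 ends at 22, Ddim ends at 28, Fmaj7 ends at 29, Dbsus4 ends at 30, Eb ends at 35, Bb6 ends at 40, Edim ends at 44, F6 ends at 48.
Beat 45 falls within F6.

F6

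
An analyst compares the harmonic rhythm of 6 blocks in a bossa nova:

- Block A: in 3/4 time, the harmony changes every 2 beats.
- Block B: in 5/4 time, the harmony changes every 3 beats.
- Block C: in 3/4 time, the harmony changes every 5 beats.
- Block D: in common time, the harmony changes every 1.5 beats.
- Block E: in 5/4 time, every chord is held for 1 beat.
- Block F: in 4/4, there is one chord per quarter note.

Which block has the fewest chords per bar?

A: 3 beats/bar ÷ 2 beats/chord = 1.5 chords/bar.
B: 5 beats/bar ÷ 3 beats/chord = 5/3 chords/bar.
C: 3 beats/bar ÷ 5 beats/chord = 0.6 chords/bar.
D: 4 beats/bar ÷ 1.5 beats/chord = 8/3 chords/bar.
E: 5 beats/bar ÷ 1 beat/chord = 5 chords/bar.
F: 4 beats/bar ÷ 1 beat/chord = 4 chords/bar.
Slowest is C at 0.6 chords/bar.

Block C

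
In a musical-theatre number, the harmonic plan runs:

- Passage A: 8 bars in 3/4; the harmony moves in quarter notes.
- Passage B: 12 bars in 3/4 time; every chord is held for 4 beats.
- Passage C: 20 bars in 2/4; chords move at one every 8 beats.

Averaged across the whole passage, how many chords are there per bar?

A: 8 bars of 3 beats is 24 beats; at 1 beat each that's 24 chords.
B: 12 bars of 3 beats is 36 beats; at 4 beats each that's 9 chords.
C: 20 bars of 2 beats is 40 beats; at 8 beats each that's 5 chords.
Overall: 38 chords over 40 bars → 38/40 = 0.95 chords per bar.

0.95 chords per bar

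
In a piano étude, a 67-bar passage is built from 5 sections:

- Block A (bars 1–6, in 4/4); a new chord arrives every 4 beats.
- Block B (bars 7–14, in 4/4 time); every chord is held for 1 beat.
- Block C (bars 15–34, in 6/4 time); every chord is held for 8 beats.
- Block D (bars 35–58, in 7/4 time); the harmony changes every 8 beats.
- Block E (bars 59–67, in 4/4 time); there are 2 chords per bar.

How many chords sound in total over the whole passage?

A has 24 beats and chords last 4 each, so 6 chords.
B has 32 beats and chords last 1 each, so 32 chords.
C has 120 beats and chords last 8 each, so 15 chords.
D has 168 beats and chords last 8 each, so 21 chords.
E has 36 beats and chords last 2 each, so 18 chords.
Total: 6 + 32 + 15 + 21 + 18 = 92.

92 chords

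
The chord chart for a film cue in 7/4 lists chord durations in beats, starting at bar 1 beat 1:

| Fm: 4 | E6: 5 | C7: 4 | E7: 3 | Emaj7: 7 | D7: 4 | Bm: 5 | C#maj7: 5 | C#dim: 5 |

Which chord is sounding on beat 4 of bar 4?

Beat 4 of bar 4 is beat (4−1)×7 + 4 = 25 overall.
Running totals: Fm ends at 4, E6 ends at 9, C7 ends at 13, E7 ends at 16, Emaj7 ends at 23, D7 ends at 27.
Beat 25 falls within D7.

D7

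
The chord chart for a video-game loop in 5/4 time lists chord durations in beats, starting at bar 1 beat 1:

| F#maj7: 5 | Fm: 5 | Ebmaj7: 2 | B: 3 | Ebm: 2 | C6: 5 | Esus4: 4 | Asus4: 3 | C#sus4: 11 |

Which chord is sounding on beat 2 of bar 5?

C6

Beat 2 of bar 5 is beat (5−1)×5 + 2 = 22 overall.
Running totals: F#maj7 ends at 5, Fm ends at 10, Ebmaj7 ends at 12, B ends at 15, Ebm ends at 17, C6 ends at 22.
Beat 22 falls within C6.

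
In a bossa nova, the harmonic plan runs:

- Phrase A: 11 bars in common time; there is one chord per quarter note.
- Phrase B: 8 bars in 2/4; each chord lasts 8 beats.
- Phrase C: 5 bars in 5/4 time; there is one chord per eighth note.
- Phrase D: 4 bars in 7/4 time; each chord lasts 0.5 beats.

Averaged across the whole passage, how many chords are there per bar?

A: 11 × 4 = 44 beats ÷ 1 = 44 chords.
B: 8 × 2 = 16 beats ÷ 8 = 2 chords.
C: 5 × 5 = 25 beats ÷ 0.5 = 50 chords.
D: 4 × 7 = 28 beats ÷ 0.5 = 56 chords.
Overall: 152 chords over 28 bars → 152/28 = 38/7 chords per bar.

38/7 chords per bar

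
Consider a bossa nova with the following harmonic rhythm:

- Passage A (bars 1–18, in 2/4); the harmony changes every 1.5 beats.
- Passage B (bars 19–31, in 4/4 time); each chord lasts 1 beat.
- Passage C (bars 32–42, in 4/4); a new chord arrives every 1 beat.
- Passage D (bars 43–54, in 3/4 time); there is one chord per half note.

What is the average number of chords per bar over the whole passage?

23/9 chords per bar

A: 18 bars of 2 beats is 36 beats; at 1.5 beats each that's 24 chords.
B: 13 bars of 4 beats is 52 beats; at 1 beat each that's 52 chords.
C: 11 bars of 4 beats is 44 beats; at 1 beat each that's 44 chords.
D: 12 bars of 3 beats is 36 beats; at 2 beats each that's 18 chords.
Overall: 138 chords over 54 bars → 138/54 = 23/9 chords per bar.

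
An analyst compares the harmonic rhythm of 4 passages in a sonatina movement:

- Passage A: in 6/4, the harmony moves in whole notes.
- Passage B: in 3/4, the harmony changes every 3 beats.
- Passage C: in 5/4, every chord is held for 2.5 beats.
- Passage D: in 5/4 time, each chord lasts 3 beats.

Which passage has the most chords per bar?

A: 6/4 = 1.5 chords/bar.
B: 3/3 = 1 chord/bar.
C: 5/2.5 = 2 chords/bar.
D: 5/3 = 5/3 chords/bar.
Fastest is C at 2 chords/bar.

Passage C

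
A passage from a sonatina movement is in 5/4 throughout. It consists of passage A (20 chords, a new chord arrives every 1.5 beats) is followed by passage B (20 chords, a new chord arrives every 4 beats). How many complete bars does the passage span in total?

22 bars

A: 20 × 1.5 = 30 beats = 6 bars.
B: 20 × 4 = 80 beats = 16 bars.
Total: 6 + 16 = 22 bars.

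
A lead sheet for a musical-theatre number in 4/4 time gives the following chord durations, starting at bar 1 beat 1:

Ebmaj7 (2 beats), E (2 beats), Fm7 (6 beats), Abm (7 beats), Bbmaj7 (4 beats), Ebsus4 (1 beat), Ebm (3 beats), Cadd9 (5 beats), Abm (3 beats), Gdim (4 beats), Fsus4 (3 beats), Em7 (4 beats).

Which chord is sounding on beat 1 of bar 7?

Beat 1 of bar 7 is beat (7−1)×4 + 1 = 25 overall.
Running totals: Ebmaj7 ends at 2, E ends at 4, Fm7 ends at 10, Abm ends at 17, Bbmaj7 ends at 21, Ebsus4 ends at 22, Ebm ends at 25.
Beat 25 falls within Ebm.

Ebm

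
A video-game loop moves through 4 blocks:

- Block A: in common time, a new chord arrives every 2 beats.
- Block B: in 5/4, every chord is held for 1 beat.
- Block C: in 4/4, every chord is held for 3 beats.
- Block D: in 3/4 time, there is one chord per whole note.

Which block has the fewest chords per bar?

Block D

A: 4/2 = 2 chords/bar.
B: 5/1 = 5 chords/bar.
C: 4/3 = 4/3 chords/bar.
D: 3/4 = 0.75 chords/bar.
Slowest is D at 0.75 chords/bar.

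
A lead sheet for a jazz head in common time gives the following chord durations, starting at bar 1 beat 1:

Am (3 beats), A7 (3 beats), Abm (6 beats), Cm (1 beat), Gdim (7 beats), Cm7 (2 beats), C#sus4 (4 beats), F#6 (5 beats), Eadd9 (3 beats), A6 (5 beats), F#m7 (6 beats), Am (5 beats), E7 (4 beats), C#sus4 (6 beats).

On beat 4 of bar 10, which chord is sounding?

F#m7

Beat 4 of bar 10 is beat (10−1)×4 + 4 = 40 overall.
Running totals: Am ends at 3, A7 ends at 6, Abm ends at 12, Cm ends at 13, Gdim ends at 20, Cm7 ends at 22, C#sus4 ends at 26, F#6 ends at 31, Eadd9 ends at 34, A6 ends at 39, F#m7 ends at 45.
Beat 40 falls within F#m7.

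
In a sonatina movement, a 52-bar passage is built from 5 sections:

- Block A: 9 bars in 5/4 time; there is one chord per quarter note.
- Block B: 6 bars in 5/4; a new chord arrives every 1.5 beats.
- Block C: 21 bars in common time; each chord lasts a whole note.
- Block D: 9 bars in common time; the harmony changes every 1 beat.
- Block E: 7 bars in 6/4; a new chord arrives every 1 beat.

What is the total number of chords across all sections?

164 chords

A: 9 bars × 5 beats = 45 beats; 1 beat/chord → 45 chords.
B: 6 bars × 5 beats = 30 beats; 1.5 beats/chord → 20 chords.
C: 21 bars × 4 beats = 84 beats; 4 beats/chord → 21 chords.
D: 9 bars × 4 beats = 36 beats; 1 beat/chord → 36 chords.
E: 7 bars × 6 beats = 42 beats; 1 beat/chord → 42 chords.
Total: 45 + 20 + 21 + 36 + 42 = 164.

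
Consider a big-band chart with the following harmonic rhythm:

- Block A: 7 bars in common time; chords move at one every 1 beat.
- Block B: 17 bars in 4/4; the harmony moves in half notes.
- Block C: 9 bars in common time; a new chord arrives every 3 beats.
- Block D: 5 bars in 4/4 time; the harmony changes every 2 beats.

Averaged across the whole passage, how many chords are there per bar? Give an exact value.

A: 7 × 4 = 28 beats ÷ 1 = 28 chords.
B: 17 × 4 = 68 beats ÷ 2 = 34 chords.
C: 9 × 4 = 36 beats ÷ 3 = 12 chords.
D: 5 × 4 = 20 beats ÷ 2 = 10 chords.
Overall: 84 chords over 38 bars → 84/38 = 42/19 chords per bar.

42/19 chords per bar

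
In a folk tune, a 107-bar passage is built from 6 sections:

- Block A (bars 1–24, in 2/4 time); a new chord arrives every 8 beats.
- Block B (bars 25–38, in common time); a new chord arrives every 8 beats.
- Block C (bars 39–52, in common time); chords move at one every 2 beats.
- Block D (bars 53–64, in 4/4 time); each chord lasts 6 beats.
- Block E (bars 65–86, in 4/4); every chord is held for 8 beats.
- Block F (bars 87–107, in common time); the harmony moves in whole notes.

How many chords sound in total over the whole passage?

81 chords

A: 24·2 = 48 beats, 48/8 = 6 chords.
B: 14·4 = 56 beats, 56/8 = 7 chords.
C: 14·4 = 56 beats, 56/2 = 28 chords.
D: 12·4 = 48 beats, 48/6 = 8 chords.
E: 22·4 = 88 beats, 88/8 = 11 chords.
F: 21·4 = 84 beats, 84/4 = 21 chords.
Total: 6 + 7 + 28 + 8 + 11 + 21 = 81.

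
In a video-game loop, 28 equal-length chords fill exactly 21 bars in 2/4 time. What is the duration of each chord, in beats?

1.5 beats

21 bars × 2 beats/bar = 42 beats total.
42 beats ÷ 28 chords = 1.5 beats per chord.
(That is a dotted quarter note.)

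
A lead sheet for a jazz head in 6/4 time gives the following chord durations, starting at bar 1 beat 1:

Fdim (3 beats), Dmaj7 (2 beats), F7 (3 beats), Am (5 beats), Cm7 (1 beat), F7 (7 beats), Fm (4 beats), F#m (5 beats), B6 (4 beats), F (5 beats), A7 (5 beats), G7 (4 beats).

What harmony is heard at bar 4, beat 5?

Fm

Beat 5 of bar 4 is beat (4−1)×6 + 5 = 23 overall.
Running totals: Fdim ends at 3, Dmaj7 ends at 5, F7 ends at 8, Am ends at 13, Cm7 ends at 14, F7 ends at 21, Fm ends at 25.
Beat 23 falls within Fm.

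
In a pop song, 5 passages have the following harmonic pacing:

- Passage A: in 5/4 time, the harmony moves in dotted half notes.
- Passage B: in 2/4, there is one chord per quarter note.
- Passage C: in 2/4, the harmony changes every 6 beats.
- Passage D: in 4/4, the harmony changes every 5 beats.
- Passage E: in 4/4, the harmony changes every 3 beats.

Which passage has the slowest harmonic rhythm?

Passage C

A: 5 beats/bar ÷ 3 beats/chord = 5/3 chords/bar.
B: 2 beats/bar ÷ 1 beat/chord = 2 chords/bar.
C: 2 beats/bar ÷ 6 beats/chord = 1/3 chords/bar.
D: 4 beats/bar ÷ 5 beats/chord = 0.8 chords/bar.
E: 4 beats/bar ÷ 3 beats/chord = 4/3 chords/bar.
Slowest is C at 1/3 chords/bar.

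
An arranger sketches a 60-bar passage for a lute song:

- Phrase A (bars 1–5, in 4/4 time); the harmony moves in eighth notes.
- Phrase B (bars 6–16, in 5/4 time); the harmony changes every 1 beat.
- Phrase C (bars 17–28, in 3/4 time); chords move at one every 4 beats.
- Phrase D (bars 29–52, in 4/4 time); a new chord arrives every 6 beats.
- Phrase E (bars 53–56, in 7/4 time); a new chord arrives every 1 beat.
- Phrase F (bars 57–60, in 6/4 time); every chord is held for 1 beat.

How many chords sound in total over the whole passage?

A has 20 beats and chords last 0.5 each, so 40 chords.
B has 55 beats and chords last 1 each, so 55 chords.
C has 36 beats and chords last 4 each, so 9 chords.
D has 96 beats and chords last 6 each, so 16 chords.
E has 28 beats and chords last 1 each, so 28 chords.
F has 24 beats and chords last 1 each, so 24 chords.
Total: 40 + 55 + 9 + 16 + 28 + 24 = 172.

172 chords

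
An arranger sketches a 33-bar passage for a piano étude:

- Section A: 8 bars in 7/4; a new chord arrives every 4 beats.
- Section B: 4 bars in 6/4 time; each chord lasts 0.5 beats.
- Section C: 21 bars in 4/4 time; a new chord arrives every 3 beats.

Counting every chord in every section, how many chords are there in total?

A has 56 beats and chords last 4 each, so 14 chords.
B has 24 beats and chords last 0.5 each, so 48 chords.
C has 84 beats and chords last 3 each, so 28 chords.
Total: 14 + 48 + 28 = 90.

90 chords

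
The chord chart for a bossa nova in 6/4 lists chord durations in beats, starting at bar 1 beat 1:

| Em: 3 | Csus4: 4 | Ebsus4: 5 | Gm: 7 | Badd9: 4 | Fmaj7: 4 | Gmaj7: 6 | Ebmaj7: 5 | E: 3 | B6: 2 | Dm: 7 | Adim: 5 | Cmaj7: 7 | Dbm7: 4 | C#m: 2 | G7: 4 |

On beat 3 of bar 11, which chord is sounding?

Dbm7

Beat 3 of bar 11 is beat (11−1)×6 + 3 = 63 overall.
Running totals: Em ends at 3, Csus4 ends at 7, Ebsus4 ends at 12, Gm ends at 19, Badd9 ends at 23, Fmaj7 ends at 27, Gmaj7 ends at 33, Ebmaj7 ends at 38, E ends at 41, B6 ends at 43, Dm ends at 50, Adim ends at 55, Cmaj7 ends at 62, Dbm7 ends at 66.
Beat 63 falls within Dbm7.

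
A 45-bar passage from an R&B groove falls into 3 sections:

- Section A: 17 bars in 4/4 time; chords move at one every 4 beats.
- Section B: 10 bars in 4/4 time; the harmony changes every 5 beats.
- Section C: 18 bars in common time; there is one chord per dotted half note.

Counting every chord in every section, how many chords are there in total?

49 chords

A: 17·4 = 68 beats, 68/4 = 17 chords.
B: 10·4 = 40 beats, 40/5 = 8 chords.
C: 18·4 = 72 beats, 72/3 = 24 chords.
Total: 17 + 8 + 24 = 49.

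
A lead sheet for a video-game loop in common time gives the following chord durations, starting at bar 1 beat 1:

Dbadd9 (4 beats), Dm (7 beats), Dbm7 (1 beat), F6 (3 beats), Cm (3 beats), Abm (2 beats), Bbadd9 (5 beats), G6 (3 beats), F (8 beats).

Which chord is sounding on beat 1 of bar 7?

Bbadd9

Beat 1 of bar 7 is beat (7−1)×4 + 1 = 25 overall.
Running totals: Dbadd9 ends at 4, Dm ends at 11, Dbm7 ends at 12, F6 ends at 15, Cm ends at 18, Abm ends at 20, Bbadd9 ends at 25.
Beat 25 falls within Bbadd9.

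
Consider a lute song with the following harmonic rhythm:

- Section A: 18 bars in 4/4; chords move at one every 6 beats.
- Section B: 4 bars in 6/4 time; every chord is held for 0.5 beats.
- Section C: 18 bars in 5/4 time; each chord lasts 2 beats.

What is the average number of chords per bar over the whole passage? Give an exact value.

A: 18 × 4 = 72 beats ÷ 6 = 12 chords.
B: 4 × 6 = 24 beats ÷ 0.5 = 48 chords.
C: 18 × 5 = 90 beats ÷ 2 = 45 chords.
Overall: 105 chords over 40 bars → 105/40 = 2.625 chords per bar.

2.625 chords per bar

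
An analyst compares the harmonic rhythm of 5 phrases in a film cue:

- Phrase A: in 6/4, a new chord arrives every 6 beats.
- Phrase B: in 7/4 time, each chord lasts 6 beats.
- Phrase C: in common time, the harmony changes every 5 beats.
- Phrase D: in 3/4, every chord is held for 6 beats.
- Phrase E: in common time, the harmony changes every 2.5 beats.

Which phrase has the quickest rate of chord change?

Phrase E

A: 6/6 = 1 chord/bar.
B: 7/6 = 7/6 chords/bar.
C: 4/5 = 0.8 chords/bar.
D: 3/6 = 0.5 chords/bar.
E: 4/2.5 = 1.6 chords/bar.
Fastest is E at 1.6 chords/bar.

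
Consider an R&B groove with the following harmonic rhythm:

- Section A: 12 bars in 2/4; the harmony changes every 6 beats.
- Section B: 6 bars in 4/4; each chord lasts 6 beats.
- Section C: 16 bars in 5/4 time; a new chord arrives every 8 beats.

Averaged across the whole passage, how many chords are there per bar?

A: 12 bars of 2 beats is 24 beats; at 6 beats each that's 4 chords.
B: 6 bars of 4 beats is 24 beats; at 6 beats each that's 4 chords.
C: 16 bars of 5 beats is 80 beats; at 8 beats each that's 10 chords.
Overall: 18 chords over 34 bars → 18/34 = 9/17 chords per bar.

9/17 chords per bar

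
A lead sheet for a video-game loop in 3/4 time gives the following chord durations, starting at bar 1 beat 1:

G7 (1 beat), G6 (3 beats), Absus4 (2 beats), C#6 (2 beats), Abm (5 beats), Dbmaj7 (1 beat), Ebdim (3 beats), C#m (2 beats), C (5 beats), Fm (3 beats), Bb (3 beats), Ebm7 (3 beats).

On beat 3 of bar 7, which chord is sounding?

Beat 3 of bar 7 is beat (7−1)×3 + 3 = 21 overall.
Running totals: G7 ends at 1, G6 ends at 4, Absus4 ends at 6, C#6 ends at 8, Abm ends at 13, Dbmaj7 ends at 14, Ebdim ends at 17, C#m ends at 19, C ends at 24.
Beat 21 falls within C.

C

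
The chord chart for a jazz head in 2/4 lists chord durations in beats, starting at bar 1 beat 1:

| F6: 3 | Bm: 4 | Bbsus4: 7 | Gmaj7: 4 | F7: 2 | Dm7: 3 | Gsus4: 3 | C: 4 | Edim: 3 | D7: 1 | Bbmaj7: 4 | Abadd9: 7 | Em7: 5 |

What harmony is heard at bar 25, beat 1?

Em7

Beat 1 of bar 25 is beat (25−1)×2 + 1 = 49 overall.
Running totals: F6 ends at 3, Bm ends at 7, Bbsus4 ends at 14, Gmaj7 ends at 18, F7 ends at 20, Dm7 ends at 23, Gsus4 ends at 26, C ends at 30, Edim ends at 33, D7 ends at 34, Bbmaj7 ends at 38, Abadd9 ends at 45, Em7 ends at 50.
Beat 49 falls within Em7.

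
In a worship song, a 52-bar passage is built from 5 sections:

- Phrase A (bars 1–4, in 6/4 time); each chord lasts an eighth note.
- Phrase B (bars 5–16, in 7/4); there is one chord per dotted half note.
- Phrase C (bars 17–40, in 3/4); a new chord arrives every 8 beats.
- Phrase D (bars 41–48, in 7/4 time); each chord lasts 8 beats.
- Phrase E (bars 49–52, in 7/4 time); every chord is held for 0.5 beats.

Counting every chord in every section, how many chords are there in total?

148 chords

A: 4·6 = 24 beats, 24/0.5 = 48 chords.
B: 12·7 = 84 beats, 84/3 = 28 chords.
C: 24·3 = 72 beats, 72/8 = 9 chords.
D: 8·7 = 56 beats, 56/8 = 7 chords.
E: 4·7 = 28 beats, 28/0.5 = 56 chords.
Total: 48 + 28 + 9 + 7 + 56 = 148.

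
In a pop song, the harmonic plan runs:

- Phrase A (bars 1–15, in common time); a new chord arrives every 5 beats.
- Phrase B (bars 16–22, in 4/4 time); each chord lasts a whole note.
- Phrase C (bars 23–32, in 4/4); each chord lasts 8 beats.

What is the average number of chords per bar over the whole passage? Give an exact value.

A: 15 bars of 4 beats is 60 beats; at 5 beats each that's 12 chords.
B: 7 bars of 4 beats is 28 beats; at 4 beats each that's 7 chords.
C: 10 bars of 4 beats is 40 beats; at 8 beats each that's 5 chords.
Overall: 24 chords over 32 bars → 24/32 = 0.75 chords per bar.

0.75 chords per bar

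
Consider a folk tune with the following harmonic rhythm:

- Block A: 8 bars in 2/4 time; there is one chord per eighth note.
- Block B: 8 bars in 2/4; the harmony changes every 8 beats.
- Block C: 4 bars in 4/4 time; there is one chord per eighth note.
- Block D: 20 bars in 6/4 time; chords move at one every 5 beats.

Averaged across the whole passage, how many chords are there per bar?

A: 8 × 2 = 16 beats ÷ 0.5 = 32 chords.
B: 8 × 2 = 16 beats ÷ 8 = 2 chords.
C: 4 × 4 = 16 beats ÷ 0.5 = 32 chords.
D: 20 × 6 = 120 beats ÷ 5 = 24 chords.
Overall: 90 chords over 40 bars → 90/40 = 2.25 chords per bar.

2.25 chords per bar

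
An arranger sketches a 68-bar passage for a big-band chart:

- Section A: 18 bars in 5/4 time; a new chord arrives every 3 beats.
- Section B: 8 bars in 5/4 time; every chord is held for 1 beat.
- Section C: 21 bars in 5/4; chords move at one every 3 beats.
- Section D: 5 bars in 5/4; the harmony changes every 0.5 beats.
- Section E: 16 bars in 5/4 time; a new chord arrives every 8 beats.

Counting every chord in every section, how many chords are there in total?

165 chords

A: 18 bars × 5 beats = 90 beats; 3 beats/chord → 30 chords.
B: 8 bars × 5 beats = 40 beats; 1 beat/chord → 40 chords.
C: 21 bars × 5 beats = 105 beats; 3 beats/chord → 35 chords.
D: 5 bars × 5 beats = 25 beats; 0.5 beats/chord → 50 chords.
E: 16 bars × 5 beats = 80 beats; 8 beats/chord → 10 chords.
Total: 30 + 40 + 35 + 50 + 10 = 165.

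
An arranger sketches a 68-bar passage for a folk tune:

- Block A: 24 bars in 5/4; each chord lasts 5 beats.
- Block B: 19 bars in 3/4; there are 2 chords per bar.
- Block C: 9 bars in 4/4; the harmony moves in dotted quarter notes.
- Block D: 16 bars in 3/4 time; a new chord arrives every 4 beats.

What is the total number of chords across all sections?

98 chords

A has 120 beats and chords last 5 each, so 24 chords.
B has 57 beats and chords last 1.5 each, so 38 chords.
C has 36 beats and chords last 1.5 each, so 24 chords.
D has 48 beats and chords last 4 each, so 12 chords.
Total: 24 + 38 + 24 + 12 = 98.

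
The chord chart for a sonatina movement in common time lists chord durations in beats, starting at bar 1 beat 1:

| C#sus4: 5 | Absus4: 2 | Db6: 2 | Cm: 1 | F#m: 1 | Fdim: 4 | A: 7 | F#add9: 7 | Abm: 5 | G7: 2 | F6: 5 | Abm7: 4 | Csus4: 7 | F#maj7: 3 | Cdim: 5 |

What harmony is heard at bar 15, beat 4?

Cdim

Beat 4 of bar 15 is beat (15−1)×4 + 4 = 60 overall.
Running totals: C#sus4 ends at 5, Absus4 ends at 7, Db6 ends at 9, Cm ends at 10, F#m ends at 11, Fdim ends at 15, A ends at 22, F#add9 ends at 29, Abm ends at 34, G7 ends at 36, F6 ends at 41, Abm7 ends at 45, Csus4 ends at 52, F#maj7 ends at 55, Cdim ends at 60.
Beat 60 falls within Cdim.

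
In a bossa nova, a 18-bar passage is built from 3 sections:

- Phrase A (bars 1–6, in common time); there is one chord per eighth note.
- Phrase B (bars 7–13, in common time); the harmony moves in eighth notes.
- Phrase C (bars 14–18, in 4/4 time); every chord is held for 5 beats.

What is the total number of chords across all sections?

108 chords

A: 6·4 = 24 beats, 24/0.5 = 48 chords.
B: 7·4 = 28 beats, 28/0.5 = 56 chords.
C: 5·4 = 20 beats, 20/5 = 4 chords.
Total: 48 + 56 + 4 = 108.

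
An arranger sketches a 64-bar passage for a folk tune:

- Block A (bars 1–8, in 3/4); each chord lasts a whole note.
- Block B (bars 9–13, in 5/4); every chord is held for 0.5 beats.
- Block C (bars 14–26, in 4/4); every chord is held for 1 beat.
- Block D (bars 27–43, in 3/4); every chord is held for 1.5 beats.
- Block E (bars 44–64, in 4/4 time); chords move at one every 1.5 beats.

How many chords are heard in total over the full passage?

A: 8 bars × 3 beats = 24 beats; 4 beats/chord → 6 chords.
B: 5 bars × 5 beats = 25 beats; 0.5 beats/chord → 50 chords.
C: 13 bars × 4 beats = 52 beats; 1 beat/chord → 52 chords.
D: 17 bars × 3 beats = 51 beats; 1.5 beats/chord → 34 chords.
E: 21 bars × 4 beats = 84 beats; 1.5 beats/chord → 56 chords.
Total: 6 + 50 + 52 + 34 + 56 = 198.

198 chords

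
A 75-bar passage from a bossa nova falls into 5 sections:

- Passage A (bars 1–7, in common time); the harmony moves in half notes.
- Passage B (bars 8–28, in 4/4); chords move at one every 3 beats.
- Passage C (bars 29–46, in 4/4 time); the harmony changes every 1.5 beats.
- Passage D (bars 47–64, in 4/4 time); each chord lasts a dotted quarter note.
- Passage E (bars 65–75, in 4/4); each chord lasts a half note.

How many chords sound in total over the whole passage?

160 chords

A: 7·4 = 28 beats, 28/2 = 14 chords.
B: 21·4 = 84 beats, 84/3 = 28 chords.
C: 18·4 = 72 beats, 72/1.5 = 48 chords.
D: 18·4 = 72 beats, 72/1.5 = 48 chords.
E: 11·4 = 44 beats, 44/2 = 22 chords.
Total: 14 + 28 + 48 + 48 + 22 = 160.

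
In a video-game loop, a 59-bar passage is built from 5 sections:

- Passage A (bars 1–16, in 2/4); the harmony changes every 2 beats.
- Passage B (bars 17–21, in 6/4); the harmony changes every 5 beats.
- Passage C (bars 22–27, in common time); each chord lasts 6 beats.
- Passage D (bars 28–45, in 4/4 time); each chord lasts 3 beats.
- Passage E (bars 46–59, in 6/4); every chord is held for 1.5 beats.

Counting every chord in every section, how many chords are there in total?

A: 16 bars × 2 beats = 32 beats; 2 beats/chord → 16 chords.
B: 5 bars × 6 beats = 30 beats; 5 beats/chord → 6 chords.
C: 6 bars × 4 beats = 24 beats; 6 beats/chord → 4 chords.
D: 18 bars × 4 beats = 72 beats; 3 beats/chord → 24 chords.
E: 14 bars × 6 beats = 84 beats; 1.5 beats/chord → 56 chords.
Total: 16 + 6 + 4 + 24 + 56 = 106.

106 chords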